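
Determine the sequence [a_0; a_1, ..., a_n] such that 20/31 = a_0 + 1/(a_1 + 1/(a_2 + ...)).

[0; 1, 1, 1, 4, 2]

Run the Euclidean algorithm on 20 and 31; the successive quotients are the partial quotients a_0, a_1, ... (each step inverts the fractional part left over by the previous one):
  20 = 0*31 + 20, so a_0 = 0.
  31 = 1*20 + 11, so a_1 = 1.
  20 = 1*11 + 9, so a_2 = 1.
  11 = 1*9 + 2, so a_3 = 1.
  9 = 4*2 + 1, so a_4 = 4.
  2 = 2*1 + 0, so a_5 = 2.
The remainder reaches 0 after 6 divisions, so the expansion has 6 partial quotients, read off in order.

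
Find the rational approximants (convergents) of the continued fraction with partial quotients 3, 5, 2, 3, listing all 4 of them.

Using the convergent recurrence p_i = a_i*p_{i-1} + p_{i-2}, q_i = a_i*q_{i-1} + q_{i-2} with p_{-2}=0, p_{-1}=1, q_{-2}=1, q_{-1}=0:
  i=0: a_0=3, p_0 = 3*1 + 0 = 3, q_0 = 3*0 + 1 = 1.
  i=1: a_1=5, p_1 = 5*3 + 1 = 16, q_1 = 5*1 + 0 = 5.
  i=2: a_2=2, p_2 = 2*16 + 3 = 35, q_2 = 2*5 + 1 = 11.
  i=3: a_3=3, p_3 = 3*35 + 16 = 121, q_3 = 3*11 + 5 = 38.

3/1, 16/5, 35/11, 121/38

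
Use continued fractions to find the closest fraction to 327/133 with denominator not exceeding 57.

59/24

Expand x = 327/133 as a continued fraction with the Euclidean algorithm:
  327 = 2*133 + 61, so a_0 = 2.
  133 = 2*61 + 11, so a_1 = 2.
  61 = 5*11 + 6, so a_2 = 5.
  11 = 1*6 + 5, so a_3 = 1.
  6 = 1*5 + 1, so a_4 = 1.
  5 = 5*1 + 0, so a_5 = 5.
so x = [2; 2, 5, 1, 1, 5].
Convergents (p_i = a_i*p_{i-1} + p_{i-2}, q_i = a_i*q_{i-1} + q_{i-2} with p_{-2}=0, p_{-1}=1, q_{-2}=1, q_{-1}=0), until the denominator exceeds 57:
  i=0: a_0=2, p_0 = 2*1 + 0 = 2, q_0 = 2*0 + 1 = 1.
  i=1: a_1=2, p_1 = 2*2 + 1 = 5, q_1 = 2*1 + 0 = 2.
  i=2: a_2=5, p_2 = 5*5 + 2 = 27, q_2 = 5*2 + 1 = 11.
  i=3: a_3=1, p_3 = 1*27 + 5 = 32, q_3 = 1*11 + 2 = 13.
  i=4: a_4=1, p_4 = 1*32 + 27 = 59, q_4 = 1*13 + 11 = 24.
  i=5: a_5=5, p_5 = 5*59 + 32 = 327, q_5 = 5*24 + 13 = 133.
q_5 = 133 > 57, so the last convergent with denominator <= 57 is p_4/q_4 = 59/24.
The closest fraction with denominator <= 57 is either p_4/q_4 or the intermediate fraction (k*p_4 + p_3)/(k*q_4 + q_3) with the largest k >= 1 whose denominator stays <= 57; these approach x as k grows, and every other convergent or intermediate fraction in range is farther away.
Largest k: floor((57 - q_3)/q_4) = floor((57 - 13)/24) = 1.
That gives (1*59 + 32)/(1*24 + 13) = 91/37.
Compare the errors: |x - 59/24| = |327*24 - 59*133|/(133*24) = 1/3192, and |x - 91/37| = |327*37 - 91*133|/(133*37) = 4/4921.
Cross-multiplying, 1*4921 = 4921 < 12768 = 4*3192, so 1/3192 is smaller: the convergent 59/24 is closer to x than 91/37.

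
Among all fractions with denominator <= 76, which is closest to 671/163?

Expand x = 671/163 as a continued fraction with the Euclidean algorithm:
  671 = 4*163 + 19, so a_0 = 4.
  163 = 8*19 + 11, so a_1 = 8.
  19 = 1*11 + 8, so a_2 = 1.
  11 = 1*8 + 3, so a_3 = 1.
  8 = 2*3 + 2, so a_4 = 2.
  3 = 1*2 + 1, so a_5 = 1.
  2 = 2*1 + 0, so a_6 = 2.
so x = [4; 8, 1, 1, 2, 1, 2].
Convergents (p_i = a_i*p_{i-1} + p_{i-2}, q_i = a_i*q_{i-1} + q_{i-2} with p_{-2}=0, p_{-1}=1, q_{-2}=1, q_{-1}=0), until the denominator exceeds 76:
  i=0: a_0=4, p_0 = 4*1 + 0 = 4, q_0 = 4*0 + 1 = 1.
  i=1: a_1=8, p_1 = 8*4 + 1 = 33, q_1 = 8*1 + 0 = 8.
  i=2: a_2=1, p_2 = 1*33 + 4 = 37, q_2 = 1*8 + 1 = 9.
  i=3: a_3=1, p_3 = 1*37 + 33 = 70, q_3 = 1*9 + 8 = 17.
  i=4: a_4=2, p_4 = 2*70 + 37 = 177, q_4 = 2*17 + 9 = 43.
  i=5: a_5=1, p_5 = 1*177 + 70 = 247, q_5 = 1*43 + 17 = 60.
  i=6: a_6=2, p_6 = 2*247 + 177 = 671, q_6 = 2*60 + 43 = 163.
q_6 = 163 > 76, so the last convergent with denominator <= 76 is p_5/q_5 = 247/60.
The closest fraction with denominator <= 76 is either p_5/q_5 or the intermediate fraction (k*p_5 + p_4)/(k*q_5 + q_4) with the largest k >= 1 whose denominator stays <= 76; these approach x as k grows, and every other convergent or intermediate fraction in range is farther away.
Largest k: floor((76 - q_4)/q_5) = floor((76 - 43)/60) = 0.
Since k = 0, no intermediate fraction beyond p_5/q_5 has denominator <= 76, so the convergent 247/60 is the closest (its error is |671*60 - 247*163|/(163*60) = 1/9780).

247/60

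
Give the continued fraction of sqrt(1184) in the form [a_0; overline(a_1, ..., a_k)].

[34; overline(2, 2, 3, 1, 9, 17, 9, 1, 3, 2, 2, 68)]

Write x_i = (sqrt(1184) + m_i)/d_i with (m_0, d_0) = (0, 1). a_0 = floor(sqrt(1184)) = 34, since 34^2 = 1156 <= 1184 < 1225 = 35^2.
Iterate m_{i+1} = d_i*a_i - m_i, d_{i+1} = (1184 - m_{i+1}^2)/d_i, a_{i+1} = floor((a_0 + m_{i+1})/d_{i+1}):
  m_1 = 1*34 - 0 = 34, d_1 = (1184 - 34^2)/1 = 28/1 = 28, a_1 = floor((34 + 34)/28) = 2.
  m_2 = 28*2 - 34 = 22, d_2 = (1184 - 22^2)/28 = 700/28 = 25, a_2 = floor((34 + 22)/25) = 2.
  m_3 = 25*2 - 22 = 28, d_3 = (1184 - 28^2)/25 = 400/25 = 16, a_3 = floor((34 + 28)/16) = 3.
  m_4 = 16*3 - 28 = 20, d_4 = (1184 - 20^2)/16 = 784/16 = 49, a_4 = floor((34 + 20)/49) = 1.
  m_5 = 49*1 - 20 = 29, d_5 = (1184 - 29^2)/49 = 343/49 = 7, a_5 = floor((34 + 29)/7) = 9.
  m_6 = 7*9 - 29 = 34, d_6 = (1184 - 34^2)/7 = 28/7 = 4, a_6 = floor((34 + 34)/4) = 17.
  m_7 = 4*17 - 34 = 34, d_7 = (1184 - 34^2)/4 = 28/4 = 7, a_7 = floor((34 + 34)/7) = 9.
  m_8 = 7*9 - 34 = 29, d_8 = (1184 - 29^2)/7 = 343/7 = 49, a_8 = floor((34 + 29)/49) = 1.
  m_9 = 49*1 - 29 = 20, d_9 = (1184 - 20^2)/49 = 784/49 = 16, a_9 = floor((34 + 20)/16) = 3.
  m_10 = 16*3 - 20 = 28, d_10 = (1184 - 28^2)/16 = 400/16 = 25, a_10 = floor((34 + 28)/25) = 2.
  m_11 = 25*2 - 28 = 22, d_11 = (1184 - 22^2)/25 = 700/25 = 28, a_11 = floor((34 + 22)/28) = 2.
  m_12 = 28*2 - 22 = 34, d_12 = (1184 - 34^2)/28 = 28/28 = 1, a_12 = floor((34 + 34)/1) = 68.
  m_13 = 1*68 - 34 = 34, d_13 = (1184 - 34^2)/1 = 28/1 = 28: (m_13, d_13) = (m_1, d_1) = (34, 28), so from here the quotients repeat a_1, ..., a_12; the period length is 12.
Hence the expansion of sqrt(1184) is a_0 = 34 followed by the repeating block 2, 2, 3, 1, 9, 17, 9, 1, 3, 2, 2, 68 (period 12).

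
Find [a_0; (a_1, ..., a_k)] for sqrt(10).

[3; (6)]

Write x_i = (sqrt(10) + m_i)/d_i with (m_0, d_0) = (0, 1). a_0 = floor(sqrt(10)) = 3, since 3^2 = 9 <= 10 < 16 = 4^2.
Iterate m_{i+1} = d_i*a_i - m_i, d_{i+1} = (10 - m_{i+1}^2)/d_i, a_{i+1} = floor((a_0 + m_{i+1})/d_{i+1}):
  m_1 = 1*3 - 0 = 3, d_1 = (10 - 3^2)/1 = 1/1 = 1, a_1 = floor((3 + 3)/1) = 6.
  m_2 = 1*6 - 3 = 3, d_2 = (10 - 3^2)/1 = 1/1 = 1: (m_2, d_2) = (m_1, d_1) = (3, 1), so from here the quotient a_1 repeats; the period length is 1.
Hence the expansion of sqrt(10) is a_0 = 3 followed by the repeating block 6 (period 1).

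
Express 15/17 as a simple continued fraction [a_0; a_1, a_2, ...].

Run the Euclidean algorithm on 15 and 17; the successive quotients are the partial quotients a_0, a_1, ... (each step inverts the fractional part left over by the previous one):
  15 = 0*17 + 15, so a_0 = 0.
  17 = 1*15 + 2, so a_1 = 1.
  15 = 7*2 + 1, so a_2 = 7.
  2 = 2*1 + 0, so a_3 = 2.
The remainder reaches 0 after 4 divisions, so the expansion has 4 partial quotients, read off in order.

[0; 1, 7, 2]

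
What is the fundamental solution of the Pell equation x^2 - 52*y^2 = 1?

(x, y) = (649, 90)

First expand sqrt(52) as a continued fraction. With x_i = (sqrt(52) + m_i)/d_i and (m_0, d_0) = (0, 1): a_0 = floor(sqrt(52)) = 7, since 7^2 = 49 <= 52 < 64 = 8^2.
Iterate m_{i+1} = d_i*a_i - m_i, d_{i+1} = (52 - m_{i+1}^2)/d_i, a_{i+1} = floor((a_0 + m_{i+1})/d_{i+1}):
  m_1 = 1*7 - 0 = 7, d_1 = (52 - 7^2)/1 = 3/1 = 3, a_1 = floor((7 + 7)/3) = 4.
  m_2 = 3*4 - 7 = 5, d_2 = (52 - 5^2)/3 = 27/3 = 9, a_2 = floor((7 + 5)/9) = 1.
  m_3 = 9*1 - 5 = 4, d_3 = (52 - 4^2)/9 = 36/9 = 4, a_3 = floor((7 + 4)/4) = 2.
  m_4 = 4*2 - 4 = 4, d_4 = (52 - 4^2)/4 = 36/4 = 9, a_4 = floor((7 + 4)/9) = 1.
  m_5 = 9*1 - 4 = 5, d_5 = (52 - 5^2)/9 = 27/9 = 3, a_5 = floor((7 + 5)/3) = 4.
  m_6 = 3*4 - 5 = 7, d_6 = (52 - 7^2)/3 = 3/3 = 1, a_6 = floor((7 + 7)/1) = 14.
  m_7 = 1*14 - 7 = 7, d_7 = (52 - 7^2)/1 = 3/1 = 3: (m_7, d_7) = (m_1, d_1) = (7, 3), so from here the quotients repeat a_1, ..., a_6; the period length is 6.
So sqrt(52) = [7; (4, 1, 2, 1, 4, 14)] with period length k = 6.
k is even, so the fundamental solution of x^2 - 52y^2 = 1 is (p_{k-1}, q_{k-1}) = (p_5, q_5); compute convergents through index 5.
Convergents (p_i = a_i*p_{i-1} + p_{i-2}, q_i = a_i*q_{i-1} + q_{i-2} with p_{-2}=0, p_{-1}=1, q_{-2}=1, q_{-1}=0):
  i=0: a_0=7, p_0 = 7*1 + 0 = 7, q_0 = 7*0 + 1 = 1.
  i=1: a_1=4, p_1 = 4*7 + 1 = 29, q_1 = 4*1 + 0 = 4.
  i=2: a_2=1, p_2 = 1*29 + 7 = 36, q_2 = 1*4 + 1 = 5.
  i=3: a_3=2, p_3 = 2*36 + 29 = 101, q_3 = 2*5 + 4 = 14.
  i=4: a_4=1, p_4 = 1*101 + 36 = 137, q_4 = 1*14 + 5 = 19.
  i=5: a_5=4, p_5 = 4*137 + 101 = 649, q_5 = 4*19 + 14 = 90.
Check: 649^2 - 52*90^2 = 421201 - 421200 = 1, so (x, y) = (649, 90) solves the equation, and by the theorem it is the least positive solution.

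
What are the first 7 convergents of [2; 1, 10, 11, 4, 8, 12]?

Using the convergent recurrence p_i = a_i*p_{i-1} + p_{i-2}, q_i = a_i*q_{i-1} + q_{i-2} with p_{-2}=0, p_{-1}=1, q_{-2}=1, q_{-1}=0:
  i=0: a_0=2, p_0 = 2*1 + 0 = 2, q_0 = 2*0 + 1 = 1.
  i=1: a_1=1, p_1 = 1*2 + 1 = 3, q_1 = 1*1 + 0 = 1.
  i=2: a_2=10, p_2 = 10*3 + 2 = 32, q_2 = 10*1 + 1 = 11.
  i=3: a_3=11, p_3 = 11*32 + 3 = 355, q_3 = 11*11 + 1 = 122.
  i=4: a_4=4, p_4 = 4*355 + 32 = 1452, q_4 = 4*122 + 11 = 499.
  i=5: a_5=8, p_5 = 8*1452 + 355 = 11971, q_5 = 8*499 + 122 = 4114.
  i=6: a_6=12, p_6 = 12*11971 + 1452 = 145104, q_6 = 12*4114 + 499 = 49867.

2/1, 3/1, 32/11, 355/122, 1452/499, 11971/4114, 145104/49867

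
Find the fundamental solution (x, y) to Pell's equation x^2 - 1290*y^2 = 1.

(x, y) = (431, 12)

First expand sqrt(1290) as a continued fraction. With x_i = (sqrt(1290) + m_i)/d_i and (m_0, d_0) = (0, 1): a_0 = floor(sqrt(1290)) = 35, since 35^2 = 1225 <= 1290 < 1296 = 36^2.
Iterate m_{i+1} = d_i*a_i - m_i, d_{i+1} = (1290 - m_{i+1}^2)/d_i, a_{i+1} = floor((a_0 + m_{i+1})/d_{i+1}):
  m_1 = 1*35 - 0 = 35, d_1 = (1290 - 35^2)/1 = 65/1 = 65, a_1 = floor((35 + 35)/65) = 1.
  m_2 = 65*1 - 35 = 30, d_2 = (1290 - 30^2)/65 = 390/65 = 6, a_2 = floor((35 + 30)/6) = 10.
  m_3 = 6*10 - 30 = 30, d_3 = (1290 - 30^2)/6 = 390/6 = 65, a_3 = floor((35 + 30)/65) = 1.
  m_4 = 65*1 - 30 = 35, d_4 = (1290 - 35^2)/65 = 65/65 = 1, a_4 = floor((35 + 35)/1) = 70.
  m_5 = 1*70 - 35 = 35, d_5 = (1290 - 35^2)/1 = 65/1 = 65: (m_5, d_5) = (m_1, d_1) = (35, 65), so from here the quotients repeat a_1, ..., a_4; the period length is 4.
So sqrt(1290) = [35; (1, 10, 1, 70)] with period length k = 4.
k is even, so the fundamental solution of x^2 - 1290y^2 = 1 is (p_{k-1}, q_{k-1}) = (p_3, q_3); compute convergents through index 3.
Convergents (p_i = a_i*p_{i-1} + p_{i-2}, q_i = a_i*q_{i-1} + q_{i-2} with p_{-2}=0, p_{-1}=1, q_{-2}=1, q_{-1}=0):
  i=0: a_0=35, p_0 = 35*1 + 0 = 35, q_0 = 35*0 + 1 = 1.
  i=1: a_1=1, p_1 = 1*35 + 1 = 36, q_1 = 1*1 + 0 = 1.
  i=2: a_2=10, p_2 = 10*36 + 35 = 395, q_2 = 10*1 + 1 = 11.
  i=3: a_3=1, p_3 = 1*395 + 36 = 431, q_3 = 1*11 + 1 = 12.
Check: 431^2 - 1290*12^2 = 185761 - 185760 = 1, so (x, y) = (431, 12) solves the equation, and by the theorem it is the least positive solution.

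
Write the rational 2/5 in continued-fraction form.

Run the Euclidean algorithm on 2 and 5; the successive quotients are the partial quotients a_0, a_1, ... (each step inverts the fractional part left over by the previous one):
  2 = 0*5 + 2, so a_0 = 0.
  5 = 2*2 + 1, so a_1 = 2.
  2 = 2*1 + 0, so a_2 = 2.
The remainder reaches 0 after 3 divisions, so the expansion has 3 partial quotients, read off in order.

[0; 2, 2]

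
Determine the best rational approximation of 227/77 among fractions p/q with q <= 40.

Expand x = 227/77 as a continued fraction with the Euclidean algorithm:
  227 = 2*77 + 73, so a_0 = 2.
  77 = 1*73 + 4, so a_1 = 1.
  73 = 18*4 + 1, so a_2 = 18.
  4 = 4*1 + 0, so a_3 = 4.
so x = [2; 1, 18, 4].
Convergents (p_i = a_i*p_{i-1} + p_{i-2}, q_i = a_i*q_{i-1} + q_{i-2} with p_{-2}=0, p_{-1}=1, q_{-2}=1, q_{-1}=0), until the denominator exceeds 40:
  i=0: a_0=2, p_0 = 2*1 + 0 = 2, q_0 = 2*0 + 1 = 1.
  i=1: a_1=1, p_1 = 1*2 + 1 = 3, q_1 = 1*1 + 0 = 1.
  i=2: a_2=18, p_2 = 18*3 + 2 = 56, q_2 = 18*1 + 1 = 19.
  i=3: a_3=4, p_3 = 4*56 + 3 = 227, q_3 = 4*19 + 1 = 77.
q_3 = 77 > 40, so the last convergent with denominator <= 40 is p_2/q_2 = 56/19.
The closest fraction with denominator <= 40 is either p_2/q_2 or the intermediate fraction (k*p_2 + p_1)/(k*q_2 + q_1) with the largest k >= 1 whose denominator stays <= 40; these approach x as k grows, and every other convergent or intermediate fraction in range is farther away.
Largest k: floor((40 - q_1)/q_2) = floor((40 - 1)/19) = 2.
That gives (2*56 + 3)/(2*19 + 1) = 115/39.
Compare the errors: |x - 56/19| = |227*19 - 56*77|/(77*19) = 1/1463, and |x - 115/39| = |227*39 - 115*77|/(77*39) = 2/3003.
Cross-multiplying, 2*1463 = 2926 < 3003 = 1*3003, so 2/3003 is smaller: the intermediate fraction 115/39 is closer to x than 56/19.

115/39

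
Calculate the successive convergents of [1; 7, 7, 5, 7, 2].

1/1, 8/7, 57/50, 293/257, 2108/1849, 4509/3955

Using the convergent recurrence p_i = a_i*p_{i-1} + p_{i-2}, q_i = a_i*q_{i-1} + q_{i-2} with p_{-2}=0, p_{-1}=1, q_{-2}=1, q_{-1}=0:
  i=0: a_0=1, p_0 = 1*1 + 0 = 1, q_0 = 1*0 + 1 = 1.
  i=1: a_1=7, p_1 = 7*1 + 1 = 8, q_1 = 7*1 + 0 = 7.
  i=2: a_2=7, p_2 = 7*8 + 1 = 57, q_2 = 7*7 + 1 = 50.
  i=3: a_3=5, p_3 = 5*57 + 8 = 293, q_3 = 5*50 + 7 = 257.
  i=4: a_4=7, p_4 = 7*293 + 57 = 2108, q_4 = 7*257 + 50 = 1849.
  i=5: a_5=2, p_5 = 2*2108 + 293 = 4509, q_5 = 2*1849 + 257 = 3955.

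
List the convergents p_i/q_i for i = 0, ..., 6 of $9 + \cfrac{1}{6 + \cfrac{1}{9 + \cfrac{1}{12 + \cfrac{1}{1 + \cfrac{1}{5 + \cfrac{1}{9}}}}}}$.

9/1, 55/6, 504/55, 6103/666, 6607/721, 39138/4271, 358849/39160

Using the convergent recurrence p_i = a_i*p_{i-1} + p_{i-2}, q_i = a_i*q_{i-1} + q_{i-2} with p_{-2}=0, p_{-1}=1, q_{-2}=1, q_{-1}=0:
  i=0: a_0=9, p_0 = 9*1 + 0 = 9, q_0 = 9*0 + 1 = 1.
  i=1: a_1=6, p_1 = 6*9 + 1 = 55, q_1 = 6*1 + 0 = 6.
  i=2: a_2=9, p_2 = 9*55 + 9 = 504, q_2 = 9*6 + 1 = 55.
  i=3: a_3=12, p_3 = 12*504 + 55 = 6103, q_3 = 12*55 + 6 = 666.
  i=4: a_4=1, p_4 = 1*6103 + 504 = 6607, q_4 = 1*666 + 55 = 721.
  i=5: a_5=5, p_5 = 5*6607 + 6103 = 39138, q_5 = 5*721 + 666 = 4271.
  i=6: a_6=9, p_6 = 9*39138 + 6607 = 358849, q_6 = 9*4271 + 721 = 39160.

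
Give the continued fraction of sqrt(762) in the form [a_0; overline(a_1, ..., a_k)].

[27; overline(1, 1, 1, 1, 8, 1, 1, 1, 1, 54)]

Write x_i = (sqrt(762) + m_i)/d_i with (m_0, d_0) = (0, 1). a_0 = floor(sqrt(762)) = 27, since 27^2 = 729 <= 762 < 784 = 28^2.
Iterate m_{i+1} = d_i*a_i - m_i, d_{i+1} = (762 - m_{i+1}^2)/d_i, a_{i+1} = floor((a_0 + m_{i+1})/d_{i+1}):
  m_1 = 1*27 - 0 = 27, d_1 = (762 - 27^2)/1 = 33/1 = 33, a_1 = floor((27 + 27)/33) = 1.
  m_2 = 33*1 - 27 = 6, d_2 = (762 - 6^2)/33 = 726/33 = 22, a_2 = floor((27 + 6)/22) = 1.
  m_3 = 22*1 - 6 = 16, d_3 = (762 - 16^2)/22 = 506/22 = 23, a_3 = floor((27 + 16)/23) = 1.
  m_4 = 23*1 - 16 = 7, d_4 = (762 - 7^2)/23 = 713/23 = 31, a_4 = floor((27 + 7)/31) = 1.
  m_5 = 31*1 - 7 = 24, d_5 = (762 - 24^2)/31 = 186/31 = 6, a_5 = floor((27 + 24)/6) = 8.
  m_6 = 6*8 - 24 = 24, d_6 = (762 - 24^2)/6 = 186/6 = 31, a_6 = floor((27 + 24)/31) = 1.
  m_7 = 31*1 - 24 = 7, d_7 = (762 - 7^2)/31 = 713/31 = 23, a_7 = floor((27 + 7)/23) = 1.
  m_8 = 23*1 - 7 = 16, d_8 = (762 - 16^2)/23 = 506/23 = 22, a_8 = floor((27 + 16)/22) = 1.
  m_9 = 22*1 - 16 = 6, d_9 = (762 - 6^2)/22 = 726/22 = 33, a_9 = floor((27 + 6)/33) = 1.
  m_10 = 33*1 - 6 = 27, d_10 = (762 - 27^2)/33 = 33/33 = 1, a_10 = floor((27 + 27)/1) = 54.
  m_11 = 1*54 - 27 = 27, d_11 = (762 - 27^2)/1 = 33/1 = 33: (m_11, d_11) = (m_1, d_1) = (27, 33), so from here the quotients repeat a_1, ..., a_10; the period length is 10.
Hence the expansion of sqrt(762) is a_0 = 27 followed by the repeating block 1, 1, 1, 1, 8, 1, 1, 1, 1, 54 (period 10).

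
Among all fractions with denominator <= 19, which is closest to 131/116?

Expand x = 131/116 as a continued fraction with the Euclidean algorithm:
  131 = 1*116 + 15, so a_0 = 1.
  116 = 7*15 + 11, so a_1 = 7.
  15 = 1*11 + 4, so a_2 = 1.
  11 = 2*4 + 3, so a_3 = 2.
  4 = 1*3 + 1, so a_4 = 1.
  3 = 3*1 + 0, so a_5 = 3.
so x = [1; 7, 1, 2, 1, 3].
Convergents (p_i = a_i*p_{i-1} + p_{i-2}, q_i = a_i*q_{i-1} + q_{i-2} with p_{-2}=0, p_{-1}=1, q_{-2}=1, q_{-1}=0), until the denominator exceeds 19:
  i=0: a_0=1, p_0 = 1*1 + 0 = 1, q_0 = 1*0 + 1 = 1.
  i=1: a_1=7, p_1 = 7*1 + 1 = 8, q_1 = 7*1 + 0 = 7.
  i=2: a_2=1, p_2 = 1*8 + 1 = 9, q_2 = 1*7 + 1 = 8.
  i=3: a_3=2, p_3 = 2*9 + 8 = 26, q_3 = 2*8 + 7 = 23.
q_3 = 23 > 19, so the last convergent with denominator <= 19 is p_2/q_2 = 9/8.
The closest fraction with denominator <= 19 is either p_2/q_2 or the intermediate fraction (k*p_2 + p_1)/(k*q_2 + q_1) with the largest k >= 1 whose denominator stays <= 19; these approach x as k grows, and every other convergent or intermediate fraction in range is farther away.
Largest k: floor((19 - q_1)/q_2) = floor((19 - 7)/8) = 1.
That gives (1*9 + 8)/(1*8 + 7) = 17/15.
Compare the errors: |x - 9/8| = |131*8 - 9*116|/(116*8) = 4/928, and |x - 17/15| = |131*15 - 17*116|/(116*15) = 7/1740.
Cross-multiplying, 7*928 = 6496 < 6960 = 4*1740, so 7/1740 is smaller: the intermediate fraction 17/15 is closer to x than 9/8.

17/15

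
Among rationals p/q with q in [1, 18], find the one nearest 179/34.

79/15

Expand x = 179/34 as a continued fraction with the Euclidean algorithm:
  179 = 5*34 + 9, so a_0 = 5.
  34 = 3*9 + 7, so a_1 = 3.
  9 = 1*7 + 2, so a_2 = 1.
  7 = 3*2 + 1, so a_3 = 3.
  2 = 2*1 + 0, so a_4 = 2.
so x = [5; 3, 1, 3, 2].
Convergents (p_i = a_i*p_{i-1} + p_{i-2}, q_i = a_i*q_{i-1} + q_{i-2} with p_{-2}=0, p_{-1}=1, q_{-2}=1, q_{-1}=0), until the denominator exceeds 18:
  i=0: a_0=5, p_0 = 5*1 + 0 = 5, q_0 = 5*0 + 1 = 1.
  i=1: a_1=3, p_1 = 3*5 + 1 = 16, q_1 = 3*1 + 0 = 3.
  i=2: a_2=1, p_2 = 1*16 + 5 = 21, q_2 = 1*3 + 1 = 4.
  i=3: a_3=3, p_3 = 3*21 + 16 = 79, q_3 = 3*4 + 3 = 15.
  i=4: a_4=2, p_4 = 2*79 + 21 = 179, q_4 = 2*15 + 4 = 34.
q_4 = 34 > 18, so the last convergent with denominator <= 18 is p_3/q_3 = 79/15.
The closest fraction with denominator <= 18 is either p_3/q_3 or the intermediate fraction (k*p_3 + p_2)/(k*q_3 + q_2) with the largest k >= 1 whose denominator stays <= 18; these approach x as k grows, and every other convergent or intermediate fraction in range is farther away.
Largest k: floor((18 - q_2)/q_3) = floor((18 - 4)/15) = 0.
Since k = 0, no intermediate fraction beyond p_3/q_3 has denominator <= 18, so the convergent 79/15 is the closest (its error is |179*15 - 79*34|/(34*15) = 1/510).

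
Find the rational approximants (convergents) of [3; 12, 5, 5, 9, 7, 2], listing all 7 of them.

Using the convergent recurrence p_i = a_i*p_{i-1} + p_{i-2}, q_i = a_i*q_{i-1} + q_{i-2} with p_{-2}=0, p_{-1}=1, q_{-2}=1, q_{-1}=0:
  i=0: a_0=3, p_0 = 3*1 + 0 = 3, q_0 = 3*0 + 1 = 1.
  i=1: a_1=12, p_1 = 12*3 + 1 = 37, q_1 = 12*1 + 0 = 12.
  i=2: a_2=5, p_2 = 5*37 + 3 = 188, q_2 = 5*12 + 1 = 61.
  i=3: a_3=5, p_3 = 5*188 + 37 = 977, q_3 = 5*61 + 12 = 317.
  i=4: a_4=9, p_4 = 9*977 + 188 = 8981, q_4 = 9*317 + 61 = 2914.
  i=5: a_5=7, p_5 = 7*8981 + 977 = 63844, q_5 = 7*2914 + 317 = 20715.
  i=6: a_6=2, p_6 = 2*63844 + 8981 = 136669, q_6 = 2*20715 + 2914 = 44344.

3/1, 37/12, 188/61, 977/317, 8981/2914, 63844/20715, 136669/44344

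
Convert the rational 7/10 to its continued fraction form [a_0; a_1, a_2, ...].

[0; 1, 2, 3]

Run the Euclidean algorithm on 7 and 10; the successive quotients are the partial quotients a_0, a_1, ... (each step inverts the fractional part left over by the previous one):
  7 = 0*10 + 7, so a_0 = 0.
  10 = 1*7 + 3, so a_1 = 1.
  7 = 2*3 + 1, so a_2 = 2.
  3 = 3*1 + 0, so a_3 = 3.
The remainder reaches 0 after 4 divisions, so the expansion has 4 partial quotients, read off in order.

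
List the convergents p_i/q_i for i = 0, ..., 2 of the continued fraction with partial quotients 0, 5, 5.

0/1, 1/5, 5/26

Using the convergent recurrence p_i = a_i*p_{i-1} + p_{i-2}, q_i = a_i*q_{i-1} + q_{i-2} with p_{-2}=0, p_{-1}=1, q_{-2}=1, q_{-1}=0:
  i=0: a_0=0, p_0 = 0*1 + 0 = 0, q_0 = 0*0 + 1 = 1.
  i=1: a_1=5, p_1 = 5*0 + 1 = 1, q_1 = 5*1 + 0 = 5.
  i=2: a_2=5, p_2 = 5*1 + 0 = 5, q_2 = 5*5 + 1 = 26.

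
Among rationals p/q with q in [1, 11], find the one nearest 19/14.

Expand x = 19/14 as a continued fraction with the Euclidean algorithm:
  19 = 1*14 + 5, so a_0 = 1.
  14 = 2*5 + 4, so a_1 = 2.
  5 = 1*4 + 1, so a_2 = 1.
  4 = 4*1 + 0, so a_3 = 4.
so x = [1; 2, 1, 4].
Convergents (p_i = a_i*p_{i-1} + p_{i-2}, q_i = a_i*q_{i-1} + q_{i-2} with p_{-2}=0, p_{-1}=1, q_{-2}=1, q_{-1}=0), until the denominator exceeds 11:
  i=0: a_0=1, p_0 = 1*1 + 0 = 1, q_0 = 1*0 + 1 = 1.
  i=1: a_1=2, p_1 = 2*1 + 1 = 3, q_1 = 2*1 + 0 = 2.
  i=2: a_2=1, p_2 = 1*3 + 1 = 4, q_2 = 1*2 + 1 = 3.
  i=3: a_3=4, p_3 = 4*4 + 3 = 19, q_3 = 4*3 + 2 = 14.
q_3 = 14 > 11, so the last convergent with denominator <= 11 is p_2/q_2 = 4/3.
The closest fraction with denominator <= 11 is either p_2/q_2 or the intermediate fraction (k*p_2 + p_1)/(k*q_2 + q_1) with the largest k >= 1 whose denominator stays <= 11; these approach x as k grows, and every other convergent or intermediate fraction in range is farther away.
Largest k: floor((11 - q_1)/q_2) = floor((11 - 2)/3) = 3.
That gives (3*4 + 3)/(3*3 + 2) = 15/11.
Compare the errors: |x - 4/3| = |19*3 - 4*14|/(14*3) = 1/42, and |x - 15/11| = |19*11 - 15*14|/(14*11) = 1/154.
Cross-multiplying, 1*42 = 42 < 154 = 1*154, so 1/154 is smaller: the intermediate fraction 15/11 is closer to x than 4/3.

15/11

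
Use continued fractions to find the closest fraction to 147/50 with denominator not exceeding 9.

Expand x = 147/50 as a continued fraction with the Euclidean algorithm:
  147 = 2*50 + 47, so a_0 = 2.
  50 = 1*47 + 3, so a_1 = 1.
  47 = 15*3 + 2, so a_2 = 15.
  3 = 1*2 + 1, so a_3 = 1.
  2 = 2*1 + 0, so a_4 = 2.
so x = [2; 1, 15, 1, 2].
Convergents (p_i = a_i*p_{i-1} + p_{i-2}, q_i = a_i*q_{i-1} + q_{i-2} with p_{-2}=0, p_{-1}=1, q_{-2}=1, q_{-1}=0), until the denominator exceeds 9:
  i=0: a_0=2, p_0 = 2*1 + 0 = 2, q_0 = 2*0 + 1 = 1.
  i=1: a_1=1, p_1 = 1*2 + 1 = 3, q_1 = 1*1 + 0 = 1.
  i=2: a_2=15, p_2 = 15*3 + 2 = 47, q_2 = 15*1 + 1 = 16.
q_2 = 16 > 9, so the last convergent with denominator <= 9 is p_1/q_1 = 3/1.
The closest fraction with denominator <= 9 is either p_1/q_1 or the intermediate fraction (k*p_1 + p_0)/(k*q_1 + q_0) with the largest k >= 1 whose denominator stays <= 9; these approach x as k grows, and every other convergent or intermediate fraction in range is farther away.
Largest k: floor((9 - q_0)/q_1) = floor((9 - 1)/1) = 8.
That gives (8*3 + 2)/(8*1 + 1) = 26/9.
Compare the errors: |x - 3/1| = |147*1 - 3*50|/(50*1) = 3/50, and |x - 26/9| = |147*9 - 26*50|/(50*9) = 23/450.
Cross-multiplying, 23*50 = 1150 < 1350 = 3*450, so 23/450 is smaller: the intermediate fraction 26/9 is closer to x than 3/1.

26/9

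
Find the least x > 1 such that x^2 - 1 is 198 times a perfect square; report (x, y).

First expand sqrt(198) as a continued fraction. With x_i = (sqrt(198) + m_i)/d_i and (m_0, d_0) = (0, 1): a_0 = floor(sqrt(198)) = 14, since 14^2 = 196 <= 198 < 225 = 15^2.
Iterate m_{i+1} = d_i*a_i - m_i, d_{i+1} = (198 - m_{i+1}^2)/d_i, a_{i+1} = floor((a_0 + m_{i+1})/d_{i+1}):
  m_1 = 1*14 - 0 = 14, d_1 = (198 - 14^2)/1 = 2/1 = 2, a_1 = floor((14 + 14)/2) = 14.
  m_2 = 2*14 - 14 = 14, d_2 = (198 - 14^2)/2 = 2/2 = 1, a_2 = floor((14 + 14)/1) = 28.
  m_3 = 1*28 - 14 = 14, d_3 = (198 - 14^2)/1 = 2/1 = 2: (m_3, d_3) = (m_1, d_1) = (14, 2), so from here the quotients repeat a_1, a_2; the period length is 2.
So sqrt(198) = [14; (14, 28)] with period length k = 2.
k is even, so the fundamental solution of x^2 - 198y^2 = 1 is (p_{k-1}, q_{k-1}) = (p_1, q_1); compute convergents through index 1.
Convergents (p_i = a_i*p_{i-1} + p_{i-2}, q_i = a_i*q_{i-1} + q_{i-2} with p_{-2}=0, p_{-1}=1, q_{-2}=1, q_{-1}=0):
  i=0: a_0=14, p_0 = 14*1 + 0 = 14, q_0 = 14*0 + 1 = 1.
  i=1: a_1=14, p_1 = 14*14 + 1 = 197, q_1 = 14*1 + 0 = 14.
Check: 197^2 - 198*14^2 = 38809 - 38808 = 1, so (x, y) = (197, 14) solves the equation, and by the theorem it is the least positive solution.

(x, y) = (197, 14)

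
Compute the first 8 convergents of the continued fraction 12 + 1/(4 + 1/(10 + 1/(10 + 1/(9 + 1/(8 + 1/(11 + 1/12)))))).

Using the convergent recurrence p_i = a_i*p_{i-1} + p_{i-2}, q_i = a_i*q_{i-1} + q_{i-2} with p_{-2}=0, p_{-1}=1, q_{-2}=1, q_{-1}=0:
  i=0: a_0=12, p_0 = 12*1 + 0 = 12, q_0 = 12*0 + 1 = 1.
  i=1: a_1=4, p_1 = 4*12 + 1 = 49, q_1 = 4*1 + 0 = 4.
  i=2: a_2=10, p_2 = 10*49 + 12 = 502, q_2 = 10*4 + 1 = 41.
  i=3: a_3=10, p_3 = 10*502 + 49 = 5069, q_3 = 10*41 + 4 = 414.
  i=4: a_4=9, p_4 = 9*5069 + 502 = 46123, q_4 = 9*414 + 41 = 3767.
  i=5: a_5=8, p_5 = 8*46123 + 5069 = 374053, q_5 = 8*3767 + 414 = 30550.
  i=6: a_6=11, p_6 = 11*374053 + 46123 = 4160706, q_6 = 11*30550 + 3767 = 339817.
  i=7: a_7=12, p_7 = 12*4160706 + 374053 = 50302525, q_7 = 12*339817 + 30550 = 4108354.

12/1, 49/4, 502/41, 5069/414, 46123/3767, 374053/30550, 4160706/339817, 50302525/4108354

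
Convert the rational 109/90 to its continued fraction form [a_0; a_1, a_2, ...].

Run the Euclidean algorithm on 109 and 90; the successive quotients are the partial quotients a_0, a_1, ... (each step inverts the fractional part left over by the previous one):
  109 = 1*90 + 19, so a_0 = 1.
  90 = 4*19 + 14, so a_1 = 4.
  19 = 1*14 + 5, so a_2 = 1.
  14 = 2*5 + 4, so a_3 = 2.
  5 = 1*4 + 1, so a_4 = 1.
  4 = 4*1 + 0, so a_5 = 4.
The remainder reaches 0 after 6 divisions, so the expansion has 6 partial quotients, read off in order.

[1; 4, 1, 2, 1, 4]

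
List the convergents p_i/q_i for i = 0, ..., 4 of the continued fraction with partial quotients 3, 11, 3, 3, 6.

Using the convergent recurrence p_i = a_i*p_{i-1} + p_{i-2}, q_i = a_i*q_{i-1} + q_{i-2} with p_{-2}=0, p_{-1}=1, q_{-2}=1, q_{-1}=0:
  i=0: a_0=3, p_0 = 3*1 + 0 = 3, q_0 = 3*0 + 1 = 1.
  i=1: a_1=11, p_1 = 11*3 + 1 = 34, q_1 = 11*1 + 0 = 11.
  i=2: a_2=3, p_2 = 3*34 + 3 = 105, q_2 = 3*11 + 1 = 34.
  i=3: a_3=3, p_3 = 3*105 + 34 = 349, q_3 = 3*34 + 11 = 113.
  i=4: a_4=6, p_4 = 6*349 + 105 = 2199, q_4 = 6*113 + 34 = 712.

3/1, 34/11, 105/34, 349/113, 2199/712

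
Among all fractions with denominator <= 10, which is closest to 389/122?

Expand x = 389/122 as a continued fraction with the Euclidean algorithm:
  389 = 3*122 + 23, so a_0 = 3.
  122 = 5*23 + 7, so a_1 = 5.
  23 = 3*7 + 2, so a_2 = 3.
  7 = 3*2 + 1, so a_3 = 3.
  2 = 2*1 + 0, so a_4 = 2.
so x = [3; 5, 3, 3, 2].
Convergents (p_i = a_i*p_{i-1} + p_{i-2}, q_i = a_i*q_{i-1} + q_{i-2} with p_{-2}=0, p_{-1}=1, q_{-2}=1, q_{-1}=0), until the denominator exceeds 10:
  i=0: a_0=3, p_0 = 3*1 + 0 = 3, q_0 = 3*0 + 1 = 1.
  i=1: a_1=5, p_1 = 5*3 + 1 = 16, q_1 = 5*1 + 0 = 5.
  i=2: a_2=3, p_2 = 3*16 + 3 = 51, q_2 = 3*5 + 1 = 16.
q_2 = 16 > 10, so the last convergent with denominator <= 10 is p_1/q_1 = 16/5.
The closest fraction with denominator <= 10 is either p_1/q_1 or the intermediate fraction (k*p_1 + p_0)/(k*q_1 + q_0) with the largest k >= 1 whose denominator stays <= 10; these approach x as k grows, and every other convergent or intermediate fraction in range is farther away.
Largest k: floor((10 - q_0)/q_1) = floor((10 - 1)/5) = 1.
That gives (1*16 + 3)/(1*5 + 1) = 19/6.
Compare the errors: |x - 16/5| = |389*5 - 16*122|/(122*5) = 7/610, and |x - 19/6| = |389*6 - 19*122|/(122*6) = 16/732.
Cross-multiplying, 7*732 = 5124 < 9760 = 16*610, so 7/610 is smaller: the convergent 16/5 is closer to x than 19/6.

16/5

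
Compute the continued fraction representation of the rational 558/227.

Run the Euclidean algorithm on 558 and 227; the successive quotients are the partial quotients a_0, a_1, ... (each step inverts the fractional part left over by the previous one):
  558 = 2*227 + 104, so a_0 = 2.
  227 = 2*104 + 19, so a_1 = 2.
  104 = 5*19 + 9, so a_2 = 5.
  19 = 2*9 + 1, so a_3 = 2.
  9 = 9*1 + 0, so a_4 = 9.
The remainder reaches 0 after 5 divisions, so the expansion has 5 partial quotients, read off in order.

[2; 2, 5, 2, 9]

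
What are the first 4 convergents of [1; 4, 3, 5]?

Using the convergent recurrence p_i = a_i*p_{i-1} + p_{i-2}, q_i = a_i*q_{i-1} + q_{i-2} with p_{-2}=0, p_{-1}=1, q_{-2}=1, q_{-1}=0:
  i=0: a_0=1, p_0 = 1*1 + 0 = 1, q_0 = 1*0 + 1 = 1.
  i=1: a_1=4, p_1 = 4*1 + 1 = 5, q_1 = 4*1 + 0 = 4.
  i=2: a_2=3, p_2 = 3*5 + 1 = 16, q_2 = 3*4 + 1 = 13.
  i=3: a_3=5, p_3 = 5*16 + 5 = 85, q_3 = 5*13 + 4 = 69.

1/1, 5/4, 16/13, 85/69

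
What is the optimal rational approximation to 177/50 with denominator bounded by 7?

25/7

Expand x = 177/50 as a continued fraction with the Euclidean algorithm:
  177 = 3*50 + 27, so a_0 = 3.
  50 = 1*27 + 23, so a_1 = 1.
  27 = 1*23 + 4, so a_2 = 1.
  23 = 5*4 + 3, so a_3 = 5.
  4 = 1*3 + 1, so a_4 = 1.
  3 = 3*1 + 0, so a_5 = 3.
so x = [3; 1, 1, 5, 1, 3].
Convergents (p_i = a_i*p_{i-1} + p_{i-2}, q_i = a_i*q_{i-1} + q_{i-2} with p_{-2}=0, p_{-1}=1, q_{-2}=1, q_{-1}=0), until the denominator exceeds 7:
  i=0: a_0=3, p_0 = 3*1 + 0 = 3, q_0 = 3*0 + 1 = 1.
  i=1: a_1=1, p_1 = 1*3 + 1 = 4, q_1 = 1*1 + 0 = 1.
  i=2: a_2=1, p_2 = 1*4 + 3 = 7, q_2 = 1*1 + 1 = 2.
  i=3: a_3=5, p_3 = 5*7 + 4 = 39, q_3 = 5*2 + 1 = 11.
q_3 = 11 > 7, so the last convergent with denominator <= 7 is p_2/q_2 = 7/2.
The closest fraction with denominator <= 7 is either p_2/q_2 or the intermediate fraction (k*p_2 + p_1)/(k*q_2 + q_1) with the largest k >= 1 whose denominator stays <= 7; these approach x as k grows, and every other convergent or intermediate fraction in range is farther away.
Largest k: floor((7 - q_1)/q_2) = floor((7 - 1)/2) = 3.
That gives (3*7 + 4)/(3*2 + 1) = 25/7.
Compare the errors: |x - 7/2| = |177*2 - 7*50|/(50*2) = 4/100, and |x - 25/7| = |177*7 - 25*50|/(50*7) = 11/350.
Cross-multiplying, 11*100 = 1100 < 1400 = 4*350, so 11/350 is smaller: the intermediate fraction 25/7 is closer to x than 7/2.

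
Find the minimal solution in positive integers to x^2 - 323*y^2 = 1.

First expand sqrt(323) as a continued fraction. With x_i = (sqrt(323) + m_i)/d_i and (m_0, d_0) = (0, 1): a_0 = floor(sqrt(323)) = 17, since 17^2 = 289 <= 323 < 324 = 18^2.
Iterate m_{i+1} = d_i*a_i - m_i, d_{i+1} = (323 - m_{i+1}^2)/d_i, a_{i+1} = floor((a_0 + m_{i+1})/d_{i+1}):
  m_1 = 1*17 - 0 = 17, d_1 = (323 - 17^2)/1 = 34/1 = 34, a_1 = floor((17 + 17)/34) = 1.
  m_2 = 34*1 - 17 = 17, d_2 = (323 - 17^2)/34 = 34/34 = 1, a_2 = floor((17 + 17)/1) = 34.
  m_3 = 1*34 - 17 = 17, d_3 = (323 - 17^2)/1 = 34/1 = 34: (m_3, d_3) = (m_1, d_1) = (17, 34), so from here the quotients repeat a_1, a_2; the period length is 2.
So sqrt(323) = [17; (1, 34)] with period length k = 2.
k is even, so the fundamental solution of x^2 - 323y^2 = 1 is (p_{k-1}, q_{k-1}) = (p_1, q_1); compute convergents through index 1.
Convergents (p_i = a_i*p_{i-1} + p_{i-2}, q_i = a_i*q_{i-1} + q_{i-2} with p_{-2}=0, p_{-1}=1, q_{-2}=1, q_{-1}=0):
  i=0: a_0=17, p_0 = 17*1 + 0 = 17, q_0 = 17*0 + 1 = 1.
  i=1: a_1=1, p_1 = 1*17 + 1 = 18, q_1 = 1*1 + 0 = 1.
Check: 18^2 - 323*1^2 = 324 - 323 = 1, so (x, y) = (18, 1) solves the equation, and by the theorem it is the least positive solution.

(x, y) = (18, 1)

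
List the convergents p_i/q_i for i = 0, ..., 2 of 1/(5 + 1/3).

0/1, 1/5, 3/16

Using the convergent recurrence p_i = a_i*p_{i-1} + p_{i-2}, q_i = a_i*q_{i-1} + q_{i-2} with p_{-2}=0, p_{-1}=1, q_{-2}=1, q_{-1}=0:
  i=0: a_0=0, p_0 = 0*1 + 0 = 0, q_0 = 0*0 + 1 = 1.
  i=1: a_1=5, p_1 = 5*0 + 1 = 1, q_1 = 5*1 + 0 = 5.
  i=2: a_2=3, p_2 = 3*1 + 0 = 3, q_2 = 3*5 + 1 = 16.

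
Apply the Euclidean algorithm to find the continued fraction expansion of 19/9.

Run the Euclidean algorithm on 19 and 9; the successive quotients are the partial quotients a_0, a_1, ... (each step inverts the fractional part left over by the previous one):
  19 = 2*9 + 1, so a_0 = 2.
  9 = 9*1 + 0, so a_1 = 9.
The remainder reaches 0 after 2 divisions, so the expansion has 2 partial quotients, read off in order.

[2; 9]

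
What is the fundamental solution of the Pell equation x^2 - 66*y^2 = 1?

(x, y) = (65, 8)

First expand sqrt(66) as a continued fraction. With x_i = (sqrt(66) + m_i)/d_i and (m_0, d_0) = (0, 1): a_0 = floor(sqrt(66)) = 8, since 8^2 = 64 <= 66 < 81 = 9^2.
Iterate m_{i+1} = d_i*a_i - m_i, d_{i+1} = (66 - m_{i+1}^2)/d_i, a_{i+1} = floor((a_0 + m_{i+1})/d_{i+1}):
  m_1 = 1*8 - 0 = 8, d_1 = (66 - 8^2)/1 = 2/1 = 2, a_1 = floor((8 + 8)/2) = 8.
  m_2 = 2*8 - 8 = 8, d_2 = (66 - 8^2)/2 = 2/2 = 1, a_2 = floor((8 + 8)/1) = 16.
  m_3 = 1*16 - 8 = 8, d_3 = (66 - 8^2)/1 = 2/1 = 2: (m_3, d_3) = (m_1, d_1) = (8, 2), so from here the quotients repeat a_1, a_2; the period length is 2.
So sqrt(66) = [8; (8, 16)] with period length k = 2.
k is even, so the fundamental solution of x^2 - 66y^2 = 1 is (p_{k-1}, q_{k-1}) = (p_1, q_1); compute convergents through index 1.
Convergents (p_i = a_i*p_{i-1} + p_{i-2}, q_i = a_i*q_{i-1} + q_{i-2} with p_{-2}=0, p_{-1}=1, q_{-2}=1, q_{-1}=0):
  i=0: a_0=8, p_0 = 8*1 + 0 = 8, q_0 = 8*0 + 1 = 1.
  i=1: a_1=8, p_1 = 8*8 + 1 = 65, q_1 = 8*1 + 0 = 8.
Check: 65^2 - 66*8^2 = 4225 - 4224 = 1, so (x, y) = (65, 8) solves the equation, and by the theorem it is the least positive solution.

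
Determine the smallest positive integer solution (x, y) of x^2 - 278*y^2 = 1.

(x, y) = (2501, 150)

First expand sqrt(278) as a continued fraction. With x_i = (sqrt(278) + m_i)/d_i and (m_0, d_0) = (0, 1): a_0 = floor(sqrt(278)) = 16, since 16^2 = 256 <= 278 < 289 = 17^2.
Iterate m_{i+1} = d_i*a_i - m_i, d_{i+1} = (278 - m_{i+1}^2)/d_i, a_{i+1} = floor((a_0 + m_{i+1})/d_{i+1}):
  m_1 = 1*16 - 0 = 16, d_1 = (278 - 16^2)/1 = 22/1 = 22, a_1 = floor((16 + 16)/22) = 1.
  m_2 = 22*1 - 16 = 6, d_2 = (278 - 6^2)/22 = 242/22 = 11, a_2 = floor((16 + 6)/11) = 2.
  m_3 = 11*2 - 6 = 16, d_3 = (278 - 16^2)/11 = 22/11 = 2, a_3 = floor((16 + 16)/2) = 16.
  m_4 = 2*16 - 16 = 16, d_4 = (278 - 16^2)/2 = 22/2 = 11, a_4 = floor((16 + 16)/11) = 2.
  m_5 = 11*2 - 16 = 6, d_5 = (278 - 6^2)/11 = 242/11 = 22, a_5 = floor((16 + 6)/22) = 1.
  m_6 = 22*1 - 6 = 16, d_6 = (278 - 16^2)/22 = 22/22 = 1, a_6 = floor((16 + 16)/1) = 32.
  m_7 = 1*32 - 16 = 16, d_7 = (278 - 16^2)/1 = 22/1 = 22: (m_7, d_7) = (m_1, d_1) = (16, 22), so from here the quotients repeat a_1, ..., a_6; the period length is 6.
So sqrt(278) = [16; (1, 2, 16, 2, 1, 32)] with period length k = 6.
k is even, so the fundamental solution of x^2 - 278y^2 = 1 is (p_{k-1}, q_{k-1}) = (p_5, q_5); compute convergents through index 5.
Convergents (p_i = a_i*p_{i-1} + p_{i-2}, q_i = a_i*q_{i-1} + q_{i-2} with p_{-2}=0, p_{-1}=1, q_{-2}=1, q_{-1}=0):
  i=0: a_0=16, p_0 = 16*1 + 0 = 16, q_0 = 16*0 + 1 = 1.
  i=1: a_1=1, p_1 = 1*16 + 1 = 17, q_1 = 1*1 + 0 = 1.
  i=2: a_2=2, p_2 = 2*17 + 16 = 50, q_2 = 2*1 + 1 = 3.
  i=3: a_3=16, p_3 = 16*50 + 17 = 817, q_3 = 16*3 + 1 = 49.
  i=4: a_4=2, p_4 = 2*817 + 50 = 1684, q_4 = 2*49 + 3 = 101.
  i=5: a_5=1, p_5 = 1*1684 + 817 = 2501, q_5 = 1*101 + 49 = 150.
Check: 2501^2 - 278*150^2 = 6255001 - 6255000 = 1, so (x, y) = (2501, 150) solves the equation, and by the theorem it is the least positive solution.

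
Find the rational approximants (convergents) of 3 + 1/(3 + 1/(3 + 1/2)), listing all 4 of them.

Using the convergent recurrence p_i = a_i*p_{i-1} + p_{i-2}, q_i = a_i*q_{i-1} + q_{i-2} with p_{-2}=0, p_{-1}=1, q_{-2}=1, q_{-1}=0:
  i=0: a_0=3, p_0 = 3*1 + 0 = 3, q_0 = 3*0 + 1 = 1.
  i=1: a_1=3, p_1 = 3*3 + 1 = 10, q_1 = 3*1 + 0 = 3.
  i=2: a_2=3, p_2 = 3*10 + 3 = 33, q_2 = 3*3 + 1 = 10.
  i=3: a_3=2, p_3 = 2*33 + 10 = 76, q_3 = 2*10 + 3 = 23.

3/1, 10/3, 33/10, 76/23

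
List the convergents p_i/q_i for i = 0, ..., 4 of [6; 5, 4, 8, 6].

Using the convergent recurrence p_i = a_i*p_{i-1} + p_{i-2}, q_i = a_i*q_{i-1} + q_{i-2} with p_{-2}=0, p_{-1}=1, q_{-2}=1, q_{-1}=0:
  i=0: a_0=6, p_0 = 6*1 + 0 = 6, q_0 = 6*0 + 1 = 1.
  i=1: a_1=5, p_1 = 5*6 + 1 = 31, q_1 = 5*1 + 0 = 5.
  i=2: a_2=4, p_2 = 4*31 + 6 = 130, q_2 = 4*5 + 1 = 21.
  i=3: a_3=8, p_3 = 8*130 + 31 = 1071, q_3 = 8*21 + 5 = 173.
  i=4: a_4=6, p_4 = 6*1071 + 130 = 6556, q_4 = 6*173 + 21 = 1059.

6/1, 31/5, 130/21, 1071/173, 6556/1059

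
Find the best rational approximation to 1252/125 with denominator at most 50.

501/50

Expand x = 1252/125 as a continued fraction with the Euclidean algorithm:
  1252 = 10*125 + 2, so a_0 = 10.
  125 = 62*2 + 1, so a_1 = 62.
  2 = 2*1 + 0, so a_2 = 2.
so x = [10; 62, 2].
Convergents (p_i = a_i*p_{i-1} + p_{i-2}, q_i = a_i*q_{i-1} + q_{i-2} with p_{-2}=0, p_{-1}=1, q_{-2}=1, q_{-1}=0), until the denominator exceeds 50:
  i=0: a_0=10, p_0 = 10*1 + 0 = 10, q_0 = 10*0 + 1 = 1.
  i=1: a_1=62, p_1 = 62*10 + 1 = 621, q_1 = 62*1 + 0 = 62.
q_1 = 62 > 50, so the last convergent with denominator <= 50 is p_0/q_0 = 10/1.
The closest fraction with denominator <= 50 is either p_0/q_0 or the intermediate fraction (k*p_0 + p_{-1})/(k*q_0 + q_{-1}) with the largest k >= 1 whose denominator stays <= 50; these approach x as k grows, and every other convergent or intermediate fraction in range is farther away.
Largest k: floor((50 - q_{-1})/q_0) = floor((50 - 0)/1) = 50 (using the seeds p_{-1} = 1, q_{-1} = 0).
That gives (50*10 + 1)/(50*1 + 0) = 501/50.
Compare the errors: |x - 10/1| = |1252*1 - 10*125|/(125*1) = 2/125, and |x - 501/50| = |1252*50 - 501*125|/(125*50) = 25/6250.
Cross-multiplying, 25*125 = 3125 < 12500 = 2*6250, so 25/6250 is smaller: the intermediate fraction 501/50 is closer to x than 10/1.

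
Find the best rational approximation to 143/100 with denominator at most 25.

Expand x = 143/100 as a continued fraction with the Euclidean algorithm:
  143 = 1*100 + 43, so a_0 = 1.
  100 = 2*43 + 14, so a_1 = 2.
  43 = 3*14 + 1, so a_2 = 3.
  14 = 14*1 + 0, so a_3 = 14.
so x = [1; 2, 3, 14].
Convergents (p_i = a_i*p_{i-1} + p_{i-2}, q_i = a_i*q_{i-1} + q_{i-2} with p_{-2}=0, p_{-1}=1, q_{-2}=1, q_{-1}=0), until the denominator exceeds 25:
  i=0: a_0=1, p_0 = 1*1 + 0 = 1, q_0 = 1*0 + 1 = 1.
  i=1: a_1=2, p_1 = 2*1 + 1 = 3, q_1 = 2*1 + 0 = 2.
  i=2: a_2=3, p_2 = 3*3 + 1 = 10, q_2 = 3*2 + 1 = 7.
  i=3: a_3=14, p_3 = 14*10 + 3 = 143, q_3 = 14*7 + 2 = 100.
q_3 = 100 > 25, so the last convergent with denominator <= 25 is p_2/q_2 = 10/7.
The closest fraction with denominator <= 25 is either p_2/q_2 or the intermediate fraction (k*p_2 + p_1)/(k*q_2 + q_1) with the largest k >= 1 whose denominator stays <= 25; these approach x as k grows, and every other convergent or intermediate fraction in range is farther away.
Largest k: floor((25 - q_1)/q_2) = floor((25 - 2)/7) = 3.
That gives (3*10 + 3)/(3*7 + 2) = 33/23.
Compare the errors: |x - 10/7| = |143*7 - 10*100|/(100*7) = 1/700, and |x - 33/23| = |143*23 - 33*100|/(100*23) = 11/2300.
Cross-multiplying, 1*2300 = 2300 < 7700 = 11*700, so 1/700 is smaller: the convergent 10/7 is closer to x than 33/23.

10/7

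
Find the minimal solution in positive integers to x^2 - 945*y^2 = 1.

First expand sqrt(945) as a continued fraction. With x_i = (sqrt(945) + m_i)/d_i and (m_0, d_0) = (0, 1): a_0 = floor(sqrt(945)) = 30, since 30^2 = 900 <= 945 < 961 = 31^2.
Iterate m_{i+1} = d_i*a_i - m_i, d_{i+1} = (945 - m_{i+1}^2)/d_i, a_{i+1} = floor((a_0 + m_{i+1})/d_{i+1}):
  m_1 = 1*30 - 0 = 30, d_1 = (945 - 30^2)/1 = 45/1 = 45, a_1 = floor((30 + 30)/45) = 1.
  m_2 = 45*1 - 30 = 15, d_2 = (945 - 15^2)/45 = 720/45 = 16, a_2 = floor((30 + 15)/16) = 2.
  m_3 = 16*2 - 15 = 17, d_3 = (945 - 17^2)/16 = 656/16 = 41, a_3 = floor((30 + 17)/41) = 1.
  m_4 = 41*1 - 17 = 24, d_4 = (945 - 24^2)/41 = 369/41 = 9, a_4 = floor((30 + 24)/9) = 6.
  m_5 = 9*6 - 24 = 30, d_5 = (945 - 30^2)/9 = 45/9 = 5, a_5 = floor((30 + 30)/5) = 12.
  m_6 = 5*12 - 30 = 30, d_6 = (945 - 30^2)/5 = 45/5 = 9, a_6 = floor((30 + 30)/9) = 6.
  m_7 = 9*6 - 30 = 24, d_7 = (945 - 24^2)/9 = 369/9 = 41, a_7 = floor((30 + 24)/41) = 1.
  m_8 = 41*1 - 24 = 17, d_8 = (945 - 17^2)/41 = 656/41 = 16, a_8 = floor((30 + 17)/16) = 2.
  m_9 = 16*2 - 17 = 15, d_9 = (945 - 15^2)/16 = 720/16 = 45, a_9 = floor((30 + 15)/45) = 1.
  m_10 = 45*1 - 15 = 30, d_10 = (945 - 30^2)/45 = 45/45 = 1, a_10 = floor((30 + 30)/1) = 60.
  m_11 = 1*60 - 30 = 30, d_11 = (945 - 30^2)/1 = 45/1 = 45: (m_11, d_11) = (m_1, d_1) = (30, 45), so from here the quotients repeat a_1, ..., a_10; the period length is 10.
So sqrt(945) = [30; (1, 2, 1, 6, 12, 6, 1, 2, 1, 60)] with period length k = 10.
k is even, so the fundamental solution of x^2 - 945y^2 = 1 is (p_{k-1}, q_{k-1}) = (p_9, q_9); compute convergents through index 9.
Convergents (p_i = a_i*p_{i-1} + p_{i-2}, q_i = a_i*q_{i-1} + q_{i-2} with p_{-2}=0, p_{-1}=1, q_{-2}=1, q_{-1}=0):
  i=0: a_0=30, p_0 = 30*1 + 0 = 30, q_0 = 30*0 + 1 = 1.
  i=1: a_1=1, p_1 = 1*30 + 1 = 31, q_1 = 1*1 + 0 = 1.
  i=2: a_2=2, p_2 = 2*31 + 30 = 92, q_2 = 2*1 + 1 = 3.
  i=3: a_3=1, p_3 = 1*92 + 31 = 123, q_3 = 1*3 + 1 = 4.
  i=4: a_4=6, p_4 = 6*123 + 92 = 830, q_4 = 6*4 + 3 = 27.
  i=5: a_5=12, p_5 = 12*830 + 123 = 10083, q_5 = 12*27 + 4 = 328.
  i=6: a_6=6, p_6 = 6*10083 + 830 = 61328, q_6 = 6*328 + 27 = 1995.
  i=7: a_7=1, p_7 = 1*61328 + 10083 = 71411, q_7 = 1*1995 + 328 = 2323.
  i=8: a_8=2, p_8 = 2*71411 + 61328 = 204150, q_8 = 2*2323 + 1995 = 6641.
  i=9: a_9=1, p_9 = 1*204150 + 71411 = 275561, q_9 = 1*6641 + 2323 = 8964.
Check: 275561^2 - 945*8964^2 = 75933864721 - 75933864720 = 1, so (x, y) = (275561, 8964) solves the equation, and by the theorem it is the least positive solution.

(x, y) = (275561, 8964)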